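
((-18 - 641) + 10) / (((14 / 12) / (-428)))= 1666632 / 7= 238090.29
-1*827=-827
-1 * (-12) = 12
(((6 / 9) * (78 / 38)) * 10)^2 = 67600 / 361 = 187.26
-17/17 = -1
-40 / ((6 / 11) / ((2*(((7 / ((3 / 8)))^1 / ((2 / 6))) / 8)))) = -3080 / 3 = -1026.67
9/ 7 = 1.29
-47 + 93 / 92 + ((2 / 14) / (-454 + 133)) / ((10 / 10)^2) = -9507149 / 206724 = -45.99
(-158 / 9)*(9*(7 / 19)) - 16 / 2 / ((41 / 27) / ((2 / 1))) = -68.75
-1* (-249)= 249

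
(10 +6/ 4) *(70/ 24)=33.54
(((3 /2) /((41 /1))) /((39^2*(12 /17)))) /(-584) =-17 /291350592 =-0.00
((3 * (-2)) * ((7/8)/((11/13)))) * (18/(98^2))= -351/30184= -0.01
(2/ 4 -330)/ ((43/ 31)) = -20429/ 86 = -237.55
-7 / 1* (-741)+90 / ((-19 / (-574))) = 150213 / 19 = 7905.95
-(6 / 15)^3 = -8 / 125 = -0.06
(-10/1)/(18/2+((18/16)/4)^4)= -2097152/1888749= -1.11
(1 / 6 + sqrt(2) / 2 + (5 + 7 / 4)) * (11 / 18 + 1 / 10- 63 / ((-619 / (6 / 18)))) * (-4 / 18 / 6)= -1722499 / 9025020- 20753 * sqrt(2) / 1504170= -0.21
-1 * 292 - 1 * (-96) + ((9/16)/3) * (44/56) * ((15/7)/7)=-2150801/10976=-195.95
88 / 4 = 22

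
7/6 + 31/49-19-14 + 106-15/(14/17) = 8318/147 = 56.59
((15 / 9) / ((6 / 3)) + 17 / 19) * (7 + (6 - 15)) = -197 / 57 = -3.46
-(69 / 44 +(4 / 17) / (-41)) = -47917 / 30668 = -1.56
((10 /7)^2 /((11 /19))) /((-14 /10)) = -9500 /3773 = -2.52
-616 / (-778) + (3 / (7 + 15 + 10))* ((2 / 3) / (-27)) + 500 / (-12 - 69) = -2713999 / 504144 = -5.38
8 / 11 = 0.73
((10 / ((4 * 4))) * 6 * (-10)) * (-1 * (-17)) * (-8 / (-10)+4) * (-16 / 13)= 48960 / 13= 3766.15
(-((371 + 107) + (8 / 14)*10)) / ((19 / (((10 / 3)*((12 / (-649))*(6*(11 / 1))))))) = 812640 / 7847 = 103.56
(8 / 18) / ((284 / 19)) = 19 / 639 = 0.03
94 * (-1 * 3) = -282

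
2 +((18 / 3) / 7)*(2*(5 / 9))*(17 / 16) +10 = 1093 / 84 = 13.01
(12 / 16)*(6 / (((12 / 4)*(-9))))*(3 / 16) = -1 / 32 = -0.03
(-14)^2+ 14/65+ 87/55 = 28285/143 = 197.80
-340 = -340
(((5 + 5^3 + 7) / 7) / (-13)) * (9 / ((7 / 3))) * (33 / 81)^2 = -0.96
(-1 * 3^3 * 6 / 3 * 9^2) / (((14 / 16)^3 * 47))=-2239488 / 16121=-138.92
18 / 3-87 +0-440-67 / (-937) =-488110 / 937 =-520.93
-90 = -90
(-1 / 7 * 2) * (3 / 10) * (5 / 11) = -3 / 77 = -0.04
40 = 40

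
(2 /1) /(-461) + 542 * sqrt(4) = 499722 /461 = 1084.00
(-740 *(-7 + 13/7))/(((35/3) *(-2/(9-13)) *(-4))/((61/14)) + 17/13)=-63376560/67403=-940.26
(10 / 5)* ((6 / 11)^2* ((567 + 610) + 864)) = 146952 / 121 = 1214.48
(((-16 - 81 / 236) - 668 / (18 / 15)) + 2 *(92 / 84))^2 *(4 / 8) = 8003133498361 / 49123872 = 162917.40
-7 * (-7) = 49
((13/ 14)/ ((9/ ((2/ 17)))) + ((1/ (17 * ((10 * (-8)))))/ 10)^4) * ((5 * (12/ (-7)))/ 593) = -26160742400000063/ 149106874183680000000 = -0.00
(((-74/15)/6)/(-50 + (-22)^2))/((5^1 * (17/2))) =-37/830025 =-0.00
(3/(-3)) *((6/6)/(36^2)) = -1/1296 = -0.00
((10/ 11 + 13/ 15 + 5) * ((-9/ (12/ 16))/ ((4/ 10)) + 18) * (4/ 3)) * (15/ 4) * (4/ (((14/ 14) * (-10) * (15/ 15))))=8944/ 55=162.62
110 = 110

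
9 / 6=3 / 2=1.50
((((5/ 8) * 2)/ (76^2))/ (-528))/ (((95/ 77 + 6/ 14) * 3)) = -35/ 425852928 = -0.00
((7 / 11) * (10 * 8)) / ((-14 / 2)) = -80 / 11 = -7.27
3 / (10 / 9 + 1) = 27 / 19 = 1.42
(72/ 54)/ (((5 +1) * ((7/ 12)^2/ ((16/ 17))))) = 512/ 833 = 0.61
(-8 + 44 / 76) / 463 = -141 / 8797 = -0.02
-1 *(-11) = 11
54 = 54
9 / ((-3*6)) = -1 / 2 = -0.50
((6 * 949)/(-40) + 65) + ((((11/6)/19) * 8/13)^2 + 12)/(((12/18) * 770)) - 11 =-88.33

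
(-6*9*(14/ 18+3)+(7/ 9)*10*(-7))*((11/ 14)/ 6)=-33.84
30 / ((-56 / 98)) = -105 / 2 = -52.50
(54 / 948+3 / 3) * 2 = 167 / 79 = 2.11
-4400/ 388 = -1100/ 97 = -11.34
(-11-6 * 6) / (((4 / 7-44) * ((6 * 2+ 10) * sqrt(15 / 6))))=329 * sqrt(10) / 33440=0.03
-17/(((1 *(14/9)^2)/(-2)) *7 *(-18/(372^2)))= -5293188/343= -15432.03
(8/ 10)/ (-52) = -1/ 65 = -0.02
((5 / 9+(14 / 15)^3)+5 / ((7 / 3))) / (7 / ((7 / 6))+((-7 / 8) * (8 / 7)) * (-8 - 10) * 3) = 41479 / 708750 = 0.06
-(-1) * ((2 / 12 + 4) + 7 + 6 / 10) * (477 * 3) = 168381 / 10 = 16838.10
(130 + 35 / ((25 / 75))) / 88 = 235 / 88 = 2.67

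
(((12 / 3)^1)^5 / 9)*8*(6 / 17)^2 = 32768 / 289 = 113.38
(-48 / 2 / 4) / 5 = -1.20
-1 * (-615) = 615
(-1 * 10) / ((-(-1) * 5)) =-2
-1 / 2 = -0.50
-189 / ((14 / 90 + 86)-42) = -4.28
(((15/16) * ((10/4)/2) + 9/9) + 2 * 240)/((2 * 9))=30859/1152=26.79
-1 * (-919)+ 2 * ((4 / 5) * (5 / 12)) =2759 / 3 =919.67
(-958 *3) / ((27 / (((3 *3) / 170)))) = -479 / 85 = -5.64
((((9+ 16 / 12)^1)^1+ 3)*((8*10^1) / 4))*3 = 800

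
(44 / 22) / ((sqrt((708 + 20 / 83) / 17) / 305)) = 305 * sqrt(5184014) / 7348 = 94.51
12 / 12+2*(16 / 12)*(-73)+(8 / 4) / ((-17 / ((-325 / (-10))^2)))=-32429 / 102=-317.93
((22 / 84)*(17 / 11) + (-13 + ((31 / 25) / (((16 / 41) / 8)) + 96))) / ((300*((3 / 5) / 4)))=2.42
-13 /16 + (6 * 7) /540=-529 /720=-0.73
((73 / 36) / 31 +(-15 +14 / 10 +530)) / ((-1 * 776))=-2881877 / 4330080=-0.67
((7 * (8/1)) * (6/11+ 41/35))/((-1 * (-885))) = 5288/48675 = 0.11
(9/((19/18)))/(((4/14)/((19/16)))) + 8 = 695/16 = 43.44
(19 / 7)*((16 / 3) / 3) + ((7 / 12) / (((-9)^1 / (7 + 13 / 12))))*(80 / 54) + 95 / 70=82766 / 15309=5.41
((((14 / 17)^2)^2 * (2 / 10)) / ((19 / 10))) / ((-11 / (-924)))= 6453888 / 1586899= 4.07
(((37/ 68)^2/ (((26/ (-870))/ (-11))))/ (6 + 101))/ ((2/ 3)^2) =58955985/ 25727936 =2.29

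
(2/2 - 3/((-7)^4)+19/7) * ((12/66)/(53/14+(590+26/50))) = 891500/784810411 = 0.00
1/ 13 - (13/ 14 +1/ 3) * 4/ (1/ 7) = -1375/ 39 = -35.26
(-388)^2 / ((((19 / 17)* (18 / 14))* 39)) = 2686.27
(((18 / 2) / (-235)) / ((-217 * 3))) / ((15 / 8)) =8 / 254975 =0.00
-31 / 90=-0.34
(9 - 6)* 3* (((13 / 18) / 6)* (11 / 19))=143 / 228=0.63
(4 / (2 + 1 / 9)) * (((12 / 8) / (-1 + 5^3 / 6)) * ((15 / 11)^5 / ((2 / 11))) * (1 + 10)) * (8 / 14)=492075000 / 21065737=23.36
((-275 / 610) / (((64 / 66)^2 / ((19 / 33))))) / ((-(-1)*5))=-6897 / 124928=-0.06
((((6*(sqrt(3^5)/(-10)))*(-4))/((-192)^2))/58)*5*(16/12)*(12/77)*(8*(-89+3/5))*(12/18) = -221*sqrt(3)/44660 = -0.01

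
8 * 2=16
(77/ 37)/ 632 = 77/ 23384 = 0.00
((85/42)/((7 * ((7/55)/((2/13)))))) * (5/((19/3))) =23375/84721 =0.28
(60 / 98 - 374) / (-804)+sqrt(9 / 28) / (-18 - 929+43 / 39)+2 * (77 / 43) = 1713428 / 423507 - 117 * sqrt(7) / 516460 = 4.05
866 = 866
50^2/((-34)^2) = 2.16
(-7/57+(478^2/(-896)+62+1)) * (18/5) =-7359243/10640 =-691.66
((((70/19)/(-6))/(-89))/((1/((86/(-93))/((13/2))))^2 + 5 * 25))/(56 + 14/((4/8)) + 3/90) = 0.00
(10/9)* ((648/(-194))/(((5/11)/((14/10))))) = -5544/485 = -11.43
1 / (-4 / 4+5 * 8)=1 / 39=0.03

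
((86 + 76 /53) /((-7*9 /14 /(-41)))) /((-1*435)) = -379988 /207495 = -1.83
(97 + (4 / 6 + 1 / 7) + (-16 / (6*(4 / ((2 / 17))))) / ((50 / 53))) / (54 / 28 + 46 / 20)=72684 / 3145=23.11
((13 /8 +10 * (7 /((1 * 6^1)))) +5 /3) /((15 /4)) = 359 /90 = 3.99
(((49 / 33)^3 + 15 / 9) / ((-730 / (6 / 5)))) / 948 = -44386 / 5181216975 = -0.00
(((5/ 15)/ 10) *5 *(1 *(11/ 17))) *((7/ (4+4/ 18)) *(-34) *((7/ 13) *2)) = -1617/ 247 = -6.55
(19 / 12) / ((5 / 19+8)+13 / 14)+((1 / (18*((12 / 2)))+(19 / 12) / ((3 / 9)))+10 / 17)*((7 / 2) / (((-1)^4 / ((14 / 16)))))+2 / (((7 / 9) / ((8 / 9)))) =1578252149 / 83795040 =18.83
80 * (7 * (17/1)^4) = 46771760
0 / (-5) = 0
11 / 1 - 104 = -93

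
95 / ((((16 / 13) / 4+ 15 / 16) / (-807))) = -61568.80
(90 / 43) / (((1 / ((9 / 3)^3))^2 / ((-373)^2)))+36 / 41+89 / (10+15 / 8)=35554549524866 / 167485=212284977.91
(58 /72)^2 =841 /1296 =0.65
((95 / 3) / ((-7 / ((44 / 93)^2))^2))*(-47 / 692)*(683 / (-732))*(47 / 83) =33576138537040 / 28895114131058259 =0.00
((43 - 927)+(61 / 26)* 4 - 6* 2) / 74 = -5763 / 481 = -11.98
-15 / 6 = -5 / 2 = -2.50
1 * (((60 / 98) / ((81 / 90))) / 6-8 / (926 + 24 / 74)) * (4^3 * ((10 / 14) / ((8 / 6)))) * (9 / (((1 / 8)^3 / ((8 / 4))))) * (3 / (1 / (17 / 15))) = 661433253888 / 5877991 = 112527.10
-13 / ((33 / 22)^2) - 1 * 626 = -5686 / 9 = -631.78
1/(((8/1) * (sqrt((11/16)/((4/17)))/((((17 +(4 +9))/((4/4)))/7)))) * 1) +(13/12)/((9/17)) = 30 * sqrt(187)/1309 +221/108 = 2.36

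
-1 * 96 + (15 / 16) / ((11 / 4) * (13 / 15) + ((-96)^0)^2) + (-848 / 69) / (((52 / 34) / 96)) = -210533045 / 242788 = -867.15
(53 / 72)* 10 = 265 / 36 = 7.36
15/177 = 5/59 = 0.08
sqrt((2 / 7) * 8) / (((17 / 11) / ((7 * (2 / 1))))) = 88 * sqrt(7) / 17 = 13.70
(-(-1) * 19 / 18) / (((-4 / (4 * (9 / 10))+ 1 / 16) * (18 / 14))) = -1064 / 1359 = -0.78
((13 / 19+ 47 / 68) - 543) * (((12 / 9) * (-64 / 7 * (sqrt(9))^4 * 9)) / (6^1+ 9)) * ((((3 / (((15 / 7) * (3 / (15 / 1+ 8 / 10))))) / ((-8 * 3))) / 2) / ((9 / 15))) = -663390492 / 8075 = -82153.62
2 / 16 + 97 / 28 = 3.59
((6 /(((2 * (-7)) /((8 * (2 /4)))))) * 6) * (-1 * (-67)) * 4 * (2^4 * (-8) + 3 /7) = 17231328 /49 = 351659.76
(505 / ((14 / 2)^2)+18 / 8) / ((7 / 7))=2461 / 196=12.56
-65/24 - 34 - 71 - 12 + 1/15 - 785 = -108557/120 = -904.64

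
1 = 1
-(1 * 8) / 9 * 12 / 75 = -32 / 225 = -0.14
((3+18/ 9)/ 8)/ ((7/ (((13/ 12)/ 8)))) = 65/ 5376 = 0.01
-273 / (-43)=273 / 43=6.35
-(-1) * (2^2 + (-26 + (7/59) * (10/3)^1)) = -3824/177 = -21.60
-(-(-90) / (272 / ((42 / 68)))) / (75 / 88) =-0.24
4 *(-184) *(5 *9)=-33120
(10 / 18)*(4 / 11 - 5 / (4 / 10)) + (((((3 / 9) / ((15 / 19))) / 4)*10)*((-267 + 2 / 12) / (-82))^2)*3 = 427990529 / 15976224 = 26.79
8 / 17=0.47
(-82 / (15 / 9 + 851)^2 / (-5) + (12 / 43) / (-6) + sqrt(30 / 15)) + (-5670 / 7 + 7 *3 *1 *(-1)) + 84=-525481188563 / 703411630 + sqrt(2)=-745.63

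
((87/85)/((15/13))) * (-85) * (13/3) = -4901/15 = -326.73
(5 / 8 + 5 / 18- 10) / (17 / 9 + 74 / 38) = -12445 / 5248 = -2.37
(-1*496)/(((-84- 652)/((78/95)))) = 0.55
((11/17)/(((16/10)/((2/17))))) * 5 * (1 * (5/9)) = 1375/10404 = 0.13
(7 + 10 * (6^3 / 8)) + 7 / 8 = 2223 / 8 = 277.88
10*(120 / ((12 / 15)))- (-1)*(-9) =1491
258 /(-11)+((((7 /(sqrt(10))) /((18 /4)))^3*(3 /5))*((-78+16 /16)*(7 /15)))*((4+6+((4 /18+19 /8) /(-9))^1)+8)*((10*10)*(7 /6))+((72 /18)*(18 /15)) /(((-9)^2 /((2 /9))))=-14852833303*sqrt(10) /8857350-313294 /13365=-5326.24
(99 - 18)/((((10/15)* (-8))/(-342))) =5194.12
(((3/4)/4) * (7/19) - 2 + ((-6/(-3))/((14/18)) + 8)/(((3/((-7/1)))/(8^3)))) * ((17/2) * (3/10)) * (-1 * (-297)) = -58163030937/6080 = -9566287.98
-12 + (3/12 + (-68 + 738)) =2633/4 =658.25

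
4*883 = 3532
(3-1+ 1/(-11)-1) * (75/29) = 750/319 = 2.35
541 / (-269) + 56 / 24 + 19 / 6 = 1877 / 538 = 3.49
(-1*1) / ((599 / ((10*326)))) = -3260 / 599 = -5.44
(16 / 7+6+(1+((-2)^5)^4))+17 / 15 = 110101574 / 105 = 1048586.42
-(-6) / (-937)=-6 / 937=-0.01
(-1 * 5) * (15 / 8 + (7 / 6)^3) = -935 / 54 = -17.31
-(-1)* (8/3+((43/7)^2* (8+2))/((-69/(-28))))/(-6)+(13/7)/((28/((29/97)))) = -102108745/3935484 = -25.95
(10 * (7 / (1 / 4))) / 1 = 280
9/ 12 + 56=227/ 4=56.75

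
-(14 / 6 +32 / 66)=-31 / 11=-2.82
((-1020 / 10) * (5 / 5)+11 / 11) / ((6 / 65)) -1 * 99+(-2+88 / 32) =-14309 / 12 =-1192.42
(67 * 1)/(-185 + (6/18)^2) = -603/1664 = -0.36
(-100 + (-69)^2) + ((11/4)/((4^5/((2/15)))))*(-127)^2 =143363339/30720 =4666.78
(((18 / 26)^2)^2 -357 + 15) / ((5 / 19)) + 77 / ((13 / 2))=-183773029 / 142805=-1286.88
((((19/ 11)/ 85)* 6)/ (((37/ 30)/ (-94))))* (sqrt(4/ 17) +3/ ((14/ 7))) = -96444/ 6919 - 128592* sqrt(17)/ 117623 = -18.45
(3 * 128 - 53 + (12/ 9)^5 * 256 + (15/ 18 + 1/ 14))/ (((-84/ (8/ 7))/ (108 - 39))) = -110380588/ 83349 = -1324.32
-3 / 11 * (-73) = 219 / 11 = 19.91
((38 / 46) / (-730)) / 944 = -19 / 15849760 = -0.00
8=8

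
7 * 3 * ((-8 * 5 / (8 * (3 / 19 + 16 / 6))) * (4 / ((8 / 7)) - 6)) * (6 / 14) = 12825 / 322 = 39.83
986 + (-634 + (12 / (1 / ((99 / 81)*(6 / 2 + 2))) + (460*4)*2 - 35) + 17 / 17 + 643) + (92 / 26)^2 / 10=11954009 / 2535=4715.59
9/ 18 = 1/ 2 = 0.50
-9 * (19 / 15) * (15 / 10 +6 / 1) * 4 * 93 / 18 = -1767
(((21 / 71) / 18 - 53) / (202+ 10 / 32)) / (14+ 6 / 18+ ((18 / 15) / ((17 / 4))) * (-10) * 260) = 3069656 / 8436719343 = 0.00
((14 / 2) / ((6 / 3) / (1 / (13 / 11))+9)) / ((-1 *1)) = -77 / 125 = -0.62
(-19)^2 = 361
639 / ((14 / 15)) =9585 / 14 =684.64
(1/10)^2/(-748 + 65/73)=-73/5453900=-0.00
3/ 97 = 0.03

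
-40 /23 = -1.74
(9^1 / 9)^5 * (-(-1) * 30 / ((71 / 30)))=900 / 71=12.68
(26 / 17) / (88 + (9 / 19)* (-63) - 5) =247 / 8585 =0.03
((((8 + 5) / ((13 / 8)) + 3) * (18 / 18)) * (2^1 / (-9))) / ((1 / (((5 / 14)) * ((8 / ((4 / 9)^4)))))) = -40095 / 224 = -179.00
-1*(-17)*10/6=85/3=28.33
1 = 1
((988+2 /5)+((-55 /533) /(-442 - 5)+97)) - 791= 350705747 /1191255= 294.40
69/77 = 0.90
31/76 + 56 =4287/76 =56.41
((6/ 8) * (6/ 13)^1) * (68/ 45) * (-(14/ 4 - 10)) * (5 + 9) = 238/ 5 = 47.60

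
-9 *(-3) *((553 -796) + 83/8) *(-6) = 150741/4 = 37685.25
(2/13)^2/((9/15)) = 20/507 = 0.04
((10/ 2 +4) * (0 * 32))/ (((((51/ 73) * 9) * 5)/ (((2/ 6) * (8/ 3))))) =0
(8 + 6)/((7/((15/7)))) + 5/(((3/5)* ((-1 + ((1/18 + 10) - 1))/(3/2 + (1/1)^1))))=1395/203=6.87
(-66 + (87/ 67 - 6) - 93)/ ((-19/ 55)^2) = -33178200/ 24187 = -1371.74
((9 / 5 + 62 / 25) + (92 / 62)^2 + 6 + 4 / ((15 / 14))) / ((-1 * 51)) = -1168711 / 3675825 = -0.32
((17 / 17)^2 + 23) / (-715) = -24 / 715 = -0.03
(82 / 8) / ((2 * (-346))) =-41 / 2768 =-0.01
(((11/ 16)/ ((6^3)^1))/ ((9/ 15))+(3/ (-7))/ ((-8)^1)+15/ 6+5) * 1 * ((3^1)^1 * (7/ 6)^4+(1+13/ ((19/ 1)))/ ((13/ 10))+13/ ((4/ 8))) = 1923142683463/ 7744149504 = 248.33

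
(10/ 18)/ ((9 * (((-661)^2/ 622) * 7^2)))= 3110/ 1734139449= 0.00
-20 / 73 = -0.27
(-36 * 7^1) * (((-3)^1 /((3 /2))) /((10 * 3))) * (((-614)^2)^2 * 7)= 83570078601408 /5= 16714015720281.60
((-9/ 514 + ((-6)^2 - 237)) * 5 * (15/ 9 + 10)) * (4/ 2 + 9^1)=-128986.24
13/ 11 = 1.18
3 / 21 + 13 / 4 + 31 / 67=7233 / 1876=3.86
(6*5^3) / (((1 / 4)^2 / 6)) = 72000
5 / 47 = 0.11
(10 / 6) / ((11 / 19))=95 / 33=2.88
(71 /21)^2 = 5041 /441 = 11.43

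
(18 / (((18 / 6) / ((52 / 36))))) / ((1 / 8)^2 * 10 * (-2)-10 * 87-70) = -416 / 45135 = -0.01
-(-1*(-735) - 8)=-727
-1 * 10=-10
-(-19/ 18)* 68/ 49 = 646/ 441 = 1.46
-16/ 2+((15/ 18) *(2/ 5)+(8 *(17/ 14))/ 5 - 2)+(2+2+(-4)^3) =-7111/ 105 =-67.72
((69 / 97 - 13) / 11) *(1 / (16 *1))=-149 / 2134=-0.07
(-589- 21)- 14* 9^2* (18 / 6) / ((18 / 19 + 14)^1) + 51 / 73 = -8675305 / 10366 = -836.90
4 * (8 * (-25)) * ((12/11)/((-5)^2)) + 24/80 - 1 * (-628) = 65273/110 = 593.39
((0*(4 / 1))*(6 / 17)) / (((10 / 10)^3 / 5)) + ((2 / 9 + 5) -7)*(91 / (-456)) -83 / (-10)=44399 / 5130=8.65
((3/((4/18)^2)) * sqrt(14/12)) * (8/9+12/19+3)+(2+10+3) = 15+6957 * sqrt(42)/152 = 311.62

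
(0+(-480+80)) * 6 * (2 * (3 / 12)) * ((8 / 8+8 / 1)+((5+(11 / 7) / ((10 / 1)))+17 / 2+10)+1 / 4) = -276420 / 7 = -39488.57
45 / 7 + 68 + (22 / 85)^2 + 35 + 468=29206838 / 50575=577.50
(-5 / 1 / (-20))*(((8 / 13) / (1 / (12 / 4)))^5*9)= 17915904 / 371293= 48.25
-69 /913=-0.08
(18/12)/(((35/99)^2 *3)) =4.00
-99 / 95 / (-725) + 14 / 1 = 964349 / 68875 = 14.00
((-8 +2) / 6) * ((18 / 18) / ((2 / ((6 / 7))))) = -3 / 7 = -0.43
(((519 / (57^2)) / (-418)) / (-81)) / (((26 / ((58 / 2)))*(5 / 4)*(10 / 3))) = 5017 / 3972389850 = 0.00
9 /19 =0.47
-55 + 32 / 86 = -2349 / 43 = -54.63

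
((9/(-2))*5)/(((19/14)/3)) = -945/19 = -49.74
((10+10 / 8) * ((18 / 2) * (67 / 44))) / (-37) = -27135 / 6512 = -4.17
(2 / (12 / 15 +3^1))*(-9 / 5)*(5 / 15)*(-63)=378 / 19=19.89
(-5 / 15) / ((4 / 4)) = -1 / 3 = -0.33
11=11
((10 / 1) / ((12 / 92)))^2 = 52900 / 9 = 5877.78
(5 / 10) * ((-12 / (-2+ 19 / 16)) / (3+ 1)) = 24 / 13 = 1.85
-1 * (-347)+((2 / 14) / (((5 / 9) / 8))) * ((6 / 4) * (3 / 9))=12181 / 35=348.03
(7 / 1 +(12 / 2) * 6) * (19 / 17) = 817 / 17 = 48.06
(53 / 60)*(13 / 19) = 0.60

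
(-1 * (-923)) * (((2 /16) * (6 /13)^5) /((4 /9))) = 155277 /28561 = 5.44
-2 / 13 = -0.15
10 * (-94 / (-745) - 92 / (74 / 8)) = -541364 / 5513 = -98.20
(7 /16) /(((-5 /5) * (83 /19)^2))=-2527 /110224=-0.02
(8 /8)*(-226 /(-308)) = 113 /154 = 0.73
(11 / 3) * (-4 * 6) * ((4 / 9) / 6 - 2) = 4576 / 27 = 169.48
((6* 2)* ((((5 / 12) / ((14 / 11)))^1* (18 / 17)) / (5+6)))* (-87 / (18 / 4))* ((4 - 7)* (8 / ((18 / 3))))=3480 / 119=29.24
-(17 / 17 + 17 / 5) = -22 / 5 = -4.40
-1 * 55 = -55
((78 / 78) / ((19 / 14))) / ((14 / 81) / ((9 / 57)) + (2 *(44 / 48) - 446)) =-6804 / 4091327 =-0.00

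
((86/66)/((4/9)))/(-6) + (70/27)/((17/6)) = 5741/13464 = 0.43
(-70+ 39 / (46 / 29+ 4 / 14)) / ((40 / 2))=-18683 / 7600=-2.46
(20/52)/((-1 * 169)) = -5/2197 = -0.00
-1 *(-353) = 353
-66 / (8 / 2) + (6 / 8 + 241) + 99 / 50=22723 / 100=227.23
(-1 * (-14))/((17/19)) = 266/17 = 15.65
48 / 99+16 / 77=160 / 231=0.69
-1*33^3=-35937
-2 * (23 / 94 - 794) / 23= 74613 / 1081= 69.02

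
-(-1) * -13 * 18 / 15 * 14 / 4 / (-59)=0.93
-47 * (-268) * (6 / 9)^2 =50384 / 9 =5598.22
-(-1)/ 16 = 1/ 16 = 0.06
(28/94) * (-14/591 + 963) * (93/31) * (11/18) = 43822163/83331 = 525.88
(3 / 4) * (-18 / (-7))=27 / 14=1.93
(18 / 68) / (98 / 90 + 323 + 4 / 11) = 4455 / 5460536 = 0.00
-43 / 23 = -1.87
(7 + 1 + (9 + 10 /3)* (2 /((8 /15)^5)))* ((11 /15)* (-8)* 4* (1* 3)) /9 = -104463667 /23040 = -4534.01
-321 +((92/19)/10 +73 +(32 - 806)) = -97044/95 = -1021.52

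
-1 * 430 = -430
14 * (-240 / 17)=-3360 / 17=-197.65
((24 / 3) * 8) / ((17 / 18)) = 1152 / 17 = 67.76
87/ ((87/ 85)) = 85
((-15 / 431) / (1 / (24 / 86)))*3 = -540 / 18533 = -0.03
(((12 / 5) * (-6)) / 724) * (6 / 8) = -27 / 1810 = -0.01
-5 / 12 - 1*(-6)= 67 / 12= 5.58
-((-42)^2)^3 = -5489031744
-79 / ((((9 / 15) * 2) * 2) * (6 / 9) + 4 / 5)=-395 / 12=-32.92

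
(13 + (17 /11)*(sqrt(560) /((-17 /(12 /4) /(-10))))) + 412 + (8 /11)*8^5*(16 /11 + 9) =120*sqrt(35) /11 + 30197985 /121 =249634.66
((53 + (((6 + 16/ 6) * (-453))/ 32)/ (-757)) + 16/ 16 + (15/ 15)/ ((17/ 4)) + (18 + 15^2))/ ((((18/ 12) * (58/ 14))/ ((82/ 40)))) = 98.11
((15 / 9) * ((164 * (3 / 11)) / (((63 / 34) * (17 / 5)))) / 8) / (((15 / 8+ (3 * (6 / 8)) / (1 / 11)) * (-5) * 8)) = -205 / 147609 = -0.00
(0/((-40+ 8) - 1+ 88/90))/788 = 0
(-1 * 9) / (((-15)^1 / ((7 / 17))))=21 / 85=0.25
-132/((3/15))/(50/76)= -5016/5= -1003.20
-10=-10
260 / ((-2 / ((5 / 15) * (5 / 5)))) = -130 / 3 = -43.33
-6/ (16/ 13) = -39/ 8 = -4.88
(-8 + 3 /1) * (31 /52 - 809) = 210185 /52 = 4042.02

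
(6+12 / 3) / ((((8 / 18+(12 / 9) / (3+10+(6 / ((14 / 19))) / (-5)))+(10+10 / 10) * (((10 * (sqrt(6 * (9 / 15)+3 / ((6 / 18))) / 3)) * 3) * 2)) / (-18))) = 81078570 / 489042792251 - 19053625140 * sqrt(35) / 489042792251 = -0.23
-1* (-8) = 8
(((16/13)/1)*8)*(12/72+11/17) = 8.01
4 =4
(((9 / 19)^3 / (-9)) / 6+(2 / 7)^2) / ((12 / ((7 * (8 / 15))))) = 53549 / 2160585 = 0.02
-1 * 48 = -48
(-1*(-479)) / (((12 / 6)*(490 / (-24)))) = -2874 / 245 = -11.73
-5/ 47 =-0.11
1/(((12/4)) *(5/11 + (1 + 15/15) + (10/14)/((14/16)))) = 539/5289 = 0.10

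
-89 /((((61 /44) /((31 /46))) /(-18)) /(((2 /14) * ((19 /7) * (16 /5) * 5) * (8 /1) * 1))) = 2657115648 /68747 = 38650.64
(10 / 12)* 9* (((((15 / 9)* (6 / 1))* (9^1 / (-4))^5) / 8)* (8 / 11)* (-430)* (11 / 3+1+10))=317388375 / 128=2479596.68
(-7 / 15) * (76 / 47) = -532 / 705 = -0.75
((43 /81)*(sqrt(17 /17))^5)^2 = 1849 /6561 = 0.28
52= 52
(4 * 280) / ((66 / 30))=5600 / 11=509.09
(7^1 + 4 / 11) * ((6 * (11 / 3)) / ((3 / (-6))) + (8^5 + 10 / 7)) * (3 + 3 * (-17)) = -890655264 / 77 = -11566951.48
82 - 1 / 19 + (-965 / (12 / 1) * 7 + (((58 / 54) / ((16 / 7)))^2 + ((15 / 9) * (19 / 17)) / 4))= -28951231957 / 60279552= -480.28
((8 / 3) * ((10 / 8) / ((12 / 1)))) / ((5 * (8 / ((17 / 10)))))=17 / 1440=0.01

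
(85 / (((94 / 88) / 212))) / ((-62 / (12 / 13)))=-4757280 / 18941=-251.16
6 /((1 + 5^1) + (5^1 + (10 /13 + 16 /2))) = 78 /257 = 0.30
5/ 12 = 0.42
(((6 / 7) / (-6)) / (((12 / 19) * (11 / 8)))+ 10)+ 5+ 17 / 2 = 10781 / 462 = 23.34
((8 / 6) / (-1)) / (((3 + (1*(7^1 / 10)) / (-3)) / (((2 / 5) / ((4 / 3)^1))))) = -12 / 83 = -0.14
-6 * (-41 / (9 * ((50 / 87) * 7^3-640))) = -1189 / 19265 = -0.06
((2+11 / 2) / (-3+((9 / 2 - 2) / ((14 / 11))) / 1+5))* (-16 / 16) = -70 / 37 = -1.89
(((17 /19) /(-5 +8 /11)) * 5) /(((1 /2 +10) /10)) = -18700 /18753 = -1.00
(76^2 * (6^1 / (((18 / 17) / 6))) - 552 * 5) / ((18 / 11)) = 1064932 / 9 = 118325.78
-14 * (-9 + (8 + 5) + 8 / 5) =-392 / 5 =-78.40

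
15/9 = 5/3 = 1.67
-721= -721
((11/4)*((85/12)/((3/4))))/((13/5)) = 4675/468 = 9.99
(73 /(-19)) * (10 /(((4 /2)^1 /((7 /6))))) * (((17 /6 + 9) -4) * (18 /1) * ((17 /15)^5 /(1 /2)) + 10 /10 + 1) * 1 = -34230052444 /2885625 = -11862.27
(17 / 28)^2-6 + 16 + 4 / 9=76297 / 7056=10.81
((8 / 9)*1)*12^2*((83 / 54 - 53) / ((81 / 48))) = -2845696 / 729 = -3903.56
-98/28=-7/2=-3.50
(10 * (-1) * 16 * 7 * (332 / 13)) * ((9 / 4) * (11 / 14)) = -657360 / 13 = -50566.15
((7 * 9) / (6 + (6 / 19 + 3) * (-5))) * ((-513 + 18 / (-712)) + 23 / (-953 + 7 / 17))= 196691224471 / 64376548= 3055.32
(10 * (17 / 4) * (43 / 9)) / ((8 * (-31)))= -3655 / 4464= -0.82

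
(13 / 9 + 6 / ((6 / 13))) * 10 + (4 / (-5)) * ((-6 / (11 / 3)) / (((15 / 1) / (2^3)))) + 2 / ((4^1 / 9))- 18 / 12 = 366653 / 2475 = 148.14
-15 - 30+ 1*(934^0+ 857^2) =734405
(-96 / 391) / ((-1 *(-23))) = -96 / 8993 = -0.01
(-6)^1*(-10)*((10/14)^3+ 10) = 213300/343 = 621.87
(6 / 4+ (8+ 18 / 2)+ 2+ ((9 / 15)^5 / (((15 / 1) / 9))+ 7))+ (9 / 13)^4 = 24791282563 / 892531250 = 27.78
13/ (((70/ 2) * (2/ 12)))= 78/ 35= 2.23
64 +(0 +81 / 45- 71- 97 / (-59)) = -1049 / 295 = -3.56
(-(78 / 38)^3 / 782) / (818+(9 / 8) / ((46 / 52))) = -118638 / 8788717919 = -0.00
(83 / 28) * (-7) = -83 / 4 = -20.75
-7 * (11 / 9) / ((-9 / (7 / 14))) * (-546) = -7007 / 27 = -259.52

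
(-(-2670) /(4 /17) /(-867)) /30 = -89 /204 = -0.44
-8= -8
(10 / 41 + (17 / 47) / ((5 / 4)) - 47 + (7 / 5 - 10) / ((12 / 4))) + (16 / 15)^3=-312952958 / 6503625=-48.12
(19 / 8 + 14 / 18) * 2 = 227 / 36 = 6.31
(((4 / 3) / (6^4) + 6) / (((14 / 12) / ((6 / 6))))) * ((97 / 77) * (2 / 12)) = 565801 / 523908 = 1.08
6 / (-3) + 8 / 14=-10 / 7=-1.43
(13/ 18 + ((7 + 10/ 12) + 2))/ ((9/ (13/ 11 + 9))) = 10640/ 891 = 11.94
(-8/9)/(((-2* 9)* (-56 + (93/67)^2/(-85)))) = -0.00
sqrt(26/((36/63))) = sqrt(182)/2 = 6.75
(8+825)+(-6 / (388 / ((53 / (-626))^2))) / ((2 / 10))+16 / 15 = 834.07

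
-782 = -782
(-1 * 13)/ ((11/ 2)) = -26/ 11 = -2.36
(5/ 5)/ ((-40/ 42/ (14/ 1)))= -14.70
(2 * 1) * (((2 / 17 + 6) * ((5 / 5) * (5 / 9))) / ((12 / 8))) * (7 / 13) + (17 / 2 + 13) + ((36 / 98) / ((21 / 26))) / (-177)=444700813 / 18577566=23.94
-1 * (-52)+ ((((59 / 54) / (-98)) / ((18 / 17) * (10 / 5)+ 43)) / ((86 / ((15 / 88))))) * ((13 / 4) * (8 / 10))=694197487 / 13349952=52.00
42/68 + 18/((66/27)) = 2985/374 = 7.98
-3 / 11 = -0.27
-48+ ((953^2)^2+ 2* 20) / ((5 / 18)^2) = 267249322420404 / 25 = 10689972896816.16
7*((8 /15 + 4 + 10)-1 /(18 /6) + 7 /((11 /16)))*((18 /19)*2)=337932 /1045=323.38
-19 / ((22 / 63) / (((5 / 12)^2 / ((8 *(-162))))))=3325 / 456192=0.01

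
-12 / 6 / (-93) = 2 / 93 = 0.02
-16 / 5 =-3.20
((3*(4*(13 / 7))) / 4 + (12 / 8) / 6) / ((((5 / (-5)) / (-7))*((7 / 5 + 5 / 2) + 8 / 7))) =5705 / 706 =8.08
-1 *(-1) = 1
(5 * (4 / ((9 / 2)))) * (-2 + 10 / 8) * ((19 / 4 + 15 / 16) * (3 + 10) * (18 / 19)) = -17745 / 76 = -233.49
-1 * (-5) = 5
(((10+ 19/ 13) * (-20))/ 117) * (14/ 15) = -8344/ 4563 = -1.83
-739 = -739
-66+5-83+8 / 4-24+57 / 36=-164.42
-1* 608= -608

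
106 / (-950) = -53 / 475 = -0.11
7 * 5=35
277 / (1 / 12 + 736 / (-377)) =-1253148 / 8455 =-148.21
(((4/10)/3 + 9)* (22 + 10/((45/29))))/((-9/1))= -28.87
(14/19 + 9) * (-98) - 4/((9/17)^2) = -1490494/1539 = -968.48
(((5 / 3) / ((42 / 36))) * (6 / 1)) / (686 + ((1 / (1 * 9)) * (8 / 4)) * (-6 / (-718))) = 16155 / 1292942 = 0.01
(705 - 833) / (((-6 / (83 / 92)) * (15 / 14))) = 18592 / 1035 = 17.96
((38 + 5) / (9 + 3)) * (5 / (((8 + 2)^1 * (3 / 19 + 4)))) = 0.43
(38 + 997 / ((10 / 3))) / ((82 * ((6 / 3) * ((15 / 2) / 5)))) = 3371 / 2460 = 1.37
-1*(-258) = 258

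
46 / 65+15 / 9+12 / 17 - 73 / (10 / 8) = -55.32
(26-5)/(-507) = -7/169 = -0.04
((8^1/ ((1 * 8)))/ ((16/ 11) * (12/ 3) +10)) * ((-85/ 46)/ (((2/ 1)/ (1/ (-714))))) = 55/ 672336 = 0.00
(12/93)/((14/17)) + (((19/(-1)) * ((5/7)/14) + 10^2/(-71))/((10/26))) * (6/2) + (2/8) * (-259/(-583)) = -4597338419/251503868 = -18.28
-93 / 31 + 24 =21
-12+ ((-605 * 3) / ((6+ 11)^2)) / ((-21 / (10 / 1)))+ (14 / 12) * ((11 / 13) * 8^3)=39166562 / 78897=496.43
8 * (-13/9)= -104/9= -11.56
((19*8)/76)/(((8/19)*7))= 19/28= 0.68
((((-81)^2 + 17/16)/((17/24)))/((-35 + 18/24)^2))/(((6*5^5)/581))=244003732/997103125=0.24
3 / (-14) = -3 / 14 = -0.21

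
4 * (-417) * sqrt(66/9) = -556 * sqrt(66) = -4516.97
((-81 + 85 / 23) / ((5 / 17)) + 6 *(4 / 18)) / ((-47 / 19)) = 1714142 / 16215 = 105.71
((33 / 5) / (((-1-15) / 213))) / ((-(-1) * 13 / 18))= -63261 / 520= -121.66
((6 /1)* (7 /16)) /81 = 7 /216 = 0.03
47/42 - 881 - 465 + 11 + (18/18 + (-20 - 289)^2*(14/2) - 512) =27993929/42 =666522.12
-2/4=-1/2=-0.50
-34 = -34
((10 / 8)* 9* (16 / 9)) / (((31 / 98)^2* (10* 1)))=19208 / 961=19.99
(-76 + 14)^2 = 3844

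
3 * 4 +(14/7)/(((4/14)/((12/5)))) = 144/5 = 28.80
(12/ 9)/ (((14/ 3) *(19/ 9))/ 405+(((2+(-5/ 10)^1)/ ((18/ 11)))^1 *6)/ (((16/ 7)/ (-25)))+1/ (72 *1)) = -466560/ 21036503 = -0.02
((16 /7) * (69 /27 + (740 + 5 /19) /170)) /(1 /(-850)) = -16070000 /1197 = -13425.23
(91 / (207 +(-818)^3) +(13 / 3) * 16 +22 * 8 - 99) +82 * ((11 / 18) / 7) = 407139152309 / 2652509475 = 153.49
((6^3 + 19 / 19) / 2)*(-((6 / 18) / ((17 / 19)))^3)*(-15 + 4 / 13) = 284284973 / 3448926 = 82.43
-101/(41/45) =-4545/41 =-110.85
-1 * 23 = -23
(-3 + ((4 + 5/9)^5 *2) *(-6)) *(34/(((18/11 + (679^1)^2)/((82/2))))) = -7107061401902/99821724327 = -71.20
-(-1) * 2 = 2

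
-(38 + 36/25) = -986/25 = -39.44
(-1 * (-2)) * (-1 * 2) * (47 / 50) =-94 / 25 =-3.76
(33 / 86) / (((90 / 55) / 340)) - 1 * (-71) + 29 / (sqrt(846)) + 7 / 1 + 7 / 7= 29 * sqrt(94) / 282 + 20476 / 129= 159.73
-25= -25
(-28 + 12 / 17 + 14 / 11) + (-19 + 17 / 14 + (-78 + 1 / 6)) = -477682 / 3927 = -121.64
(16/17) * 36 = 576/17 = 33.88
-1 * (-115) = 115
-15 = -15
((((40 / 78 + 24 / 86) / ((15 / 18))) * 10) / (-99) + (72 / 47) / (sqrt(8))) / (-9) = 5312 / 498069 - 2 * sqrt(2) / 47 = -0.05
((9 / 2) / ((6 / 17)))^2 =2601 / 16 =162.56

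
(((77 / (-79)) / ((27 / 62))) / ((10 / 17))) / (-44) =3689 / 42660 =0.09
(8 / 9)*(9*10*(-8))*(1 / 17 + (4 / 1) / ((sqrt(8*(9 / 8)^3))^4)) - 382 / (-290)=-73439534273 / 1310002065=-56.06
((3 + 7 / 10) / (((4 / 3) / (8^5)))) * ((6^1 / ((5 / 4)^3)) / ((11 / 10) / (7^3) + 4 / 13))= 518991642624 / 577625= 898492.35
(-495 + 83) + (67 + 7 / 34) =-11723 / 34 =-344.79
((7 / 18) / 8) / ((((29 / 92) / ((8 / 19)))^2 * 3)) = 236992 / 8197227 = 0.03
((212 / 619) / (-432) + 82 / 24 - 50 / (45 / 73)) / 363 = -2597041 / 12133638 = -0.21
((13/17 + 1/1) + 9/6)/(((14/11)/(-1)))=-1221/476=-2.57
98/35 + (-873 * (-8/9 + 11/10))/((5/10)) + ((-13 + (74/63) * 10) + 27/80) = -1848251/5040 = -366.72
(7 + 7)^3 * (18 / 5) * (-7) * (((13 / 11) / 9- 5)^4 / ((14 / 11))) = -148105866038144 / 4851495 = -30527881.83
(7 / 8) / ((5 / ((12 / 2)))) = 21 / 20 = 1.05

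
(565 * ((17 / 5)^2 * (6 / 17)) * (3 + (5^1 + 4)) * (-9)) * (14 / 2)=-8713656 / 5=-1742731.20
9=9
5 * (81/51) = 135/17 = 7.94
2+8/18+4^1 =58/9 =6.44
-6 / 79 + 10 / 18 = 341 / 711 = 0.48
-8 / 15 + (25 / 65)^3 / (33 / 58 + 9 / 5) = -1281218 / 2515565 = -0.51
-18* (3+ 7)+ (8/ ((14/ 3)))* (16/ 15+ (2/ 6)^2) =-18688/ 105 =-177.98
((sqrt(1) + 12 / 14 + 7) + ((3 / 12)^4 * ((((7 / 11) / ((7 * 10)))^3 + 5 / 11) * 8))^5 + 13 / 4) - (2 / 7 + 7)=4.82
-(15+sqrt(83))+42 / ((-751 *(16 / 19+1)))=-56439 / 3755 - sqrt(83)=-24.14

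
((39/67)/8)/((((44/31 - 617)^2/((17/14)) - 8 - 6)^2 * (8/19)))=197771098629/111444459353204365115392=0.00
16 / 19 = 0.84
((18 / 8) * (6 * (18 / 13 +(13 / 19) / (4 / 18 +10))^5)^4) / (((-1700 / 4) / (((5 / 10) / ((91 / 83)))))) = -5625943681560886242226468591699182270077815989748484774653206133728245653852246501922607421875 / 1042691732752206403528643298906383159059522845069027334709504293107644112168711103851790336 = -5395.60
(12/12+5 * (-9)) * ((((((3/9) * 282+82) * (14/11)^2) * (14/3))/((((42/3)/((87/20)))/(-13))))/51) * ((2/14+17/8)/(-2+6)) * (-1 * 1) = -670306/255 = -2628.65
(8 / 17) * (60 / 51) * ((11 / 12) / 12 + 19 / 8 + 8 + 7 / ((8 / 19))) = 38990 / 2601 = 14.99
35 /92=0.38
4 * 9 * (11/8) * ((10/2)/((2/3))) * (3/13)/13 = 4455/676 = 6.59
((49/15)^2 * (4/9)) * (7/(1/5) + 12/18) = 1027628/6075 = 169.16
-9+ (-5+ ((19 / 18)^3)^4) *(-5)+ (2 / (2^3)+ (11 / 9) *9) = 20457080548532491 / 1156831381426176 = 17.68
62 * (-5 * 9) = -2790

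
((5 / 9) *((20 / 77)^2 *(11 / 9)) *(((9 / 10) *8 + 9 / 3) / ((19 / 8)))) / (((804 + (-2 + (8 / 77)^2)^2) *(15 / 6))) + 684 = 249152158026956 / 364257489105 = 684.00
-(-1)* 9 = 9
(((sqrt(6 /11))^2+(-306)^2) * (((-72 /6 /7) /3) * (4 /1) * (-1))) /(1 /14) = 32960064 /11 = 2996369.45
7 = 7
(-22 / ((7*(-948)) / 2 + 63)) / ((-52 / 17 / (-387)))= 24123 / 28210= 0.86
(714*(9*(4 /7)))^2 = 13483584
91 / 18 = 5.06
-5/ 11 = -0.45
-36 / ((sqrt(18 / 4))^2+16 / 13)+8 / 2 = -340 / 149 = -2.28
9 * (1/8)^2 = 9/64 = 0.14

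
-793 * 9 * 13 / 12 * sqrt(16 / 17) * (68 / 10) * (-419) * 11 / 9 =95028362 * sqrt(17) / 15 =26120798.26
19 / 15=1.27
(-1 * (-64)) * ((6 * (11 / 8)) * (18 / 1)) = 9504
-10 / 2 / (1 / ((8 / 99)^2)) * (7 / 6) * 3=-0.11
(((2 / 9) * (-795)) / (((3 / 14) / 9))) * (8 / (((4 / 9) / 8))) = -1068480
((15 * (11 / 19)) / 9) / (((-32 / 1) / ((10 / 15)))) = -55 / 2736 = -0.02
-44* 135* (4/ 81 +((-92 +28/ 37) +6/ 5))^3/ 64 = 3372186514710416029/ 49850149950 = 67646466.82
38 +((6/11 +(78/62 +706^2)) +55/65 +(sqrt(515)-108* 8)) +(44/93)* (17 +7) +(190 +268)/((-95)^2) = sqrt(515) +19908856118614/40007825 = 497646.75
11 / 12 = 0.92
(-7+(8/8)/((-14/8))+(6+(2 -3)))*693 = -1782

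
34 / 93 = 0.37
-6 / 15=-2 / 5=-0.40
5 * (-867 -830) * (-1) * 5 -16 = 42409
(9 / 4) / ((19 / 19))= 9 / 4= 2.25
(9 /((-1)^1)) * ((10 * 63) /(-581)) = 810 /83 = 9.76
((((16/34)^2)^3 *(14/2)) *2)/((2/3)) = 5505024/24137569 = 0.23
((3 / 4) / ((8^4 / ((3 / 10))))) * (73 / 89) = 657 / 14581760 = 0.00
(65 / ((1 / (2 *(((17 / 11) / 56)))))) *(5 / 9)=5525 / 2772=1.99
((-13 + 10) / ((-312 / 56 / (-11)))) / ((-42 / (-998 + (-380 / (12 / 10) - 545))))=-61369 / 234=-262.26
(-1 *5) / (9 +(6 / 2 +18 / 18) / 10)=-25 / 47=-0.53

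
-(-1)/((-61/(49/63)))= -7/549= -0.01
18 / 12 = 3 / 2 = 1.50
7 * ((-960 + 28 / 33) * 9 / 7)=-94956 / 11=-8632.36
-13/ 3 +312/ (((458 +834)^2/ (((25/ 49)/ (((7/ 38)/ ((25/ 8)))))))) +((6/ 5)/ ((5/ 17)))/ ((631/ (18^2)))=-1594941033149/ 713060161800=-2.24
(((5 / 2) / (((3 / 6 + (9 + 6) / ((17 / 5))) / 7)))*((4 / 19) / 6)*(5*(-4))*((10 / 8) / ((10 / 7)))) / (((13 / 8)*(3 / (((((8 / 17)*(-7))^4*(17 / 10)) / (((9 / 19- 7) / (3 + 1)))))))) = 9637806080 / 175049901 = 55.06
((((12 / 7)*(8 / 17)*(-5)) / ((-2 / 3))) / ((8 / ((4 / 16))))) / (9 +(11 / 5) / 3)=675 / 34748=0.02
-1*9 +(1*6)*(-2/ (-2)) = -3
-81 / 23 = -3.52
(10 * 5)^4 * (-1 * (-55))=343750000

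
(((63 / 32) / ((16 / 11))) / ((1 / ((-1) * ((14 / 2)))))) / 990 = -49 / 5120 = -0.01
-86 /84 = -43 /42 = -1.02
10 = 10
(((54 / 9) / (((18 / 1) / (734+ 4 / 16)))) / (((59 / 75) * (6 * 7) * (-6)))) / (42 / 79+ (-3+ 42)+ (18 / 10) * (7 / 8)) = -9667625 / 321884766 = -0.03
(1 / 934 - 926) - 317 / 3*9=-1753117 / 934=-1877.00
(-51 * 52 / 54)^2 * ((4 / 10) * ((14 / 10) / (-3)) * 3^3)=-2735096 / 225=-12155.98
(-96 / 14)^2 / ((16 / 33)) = 4752 / 49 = 96.98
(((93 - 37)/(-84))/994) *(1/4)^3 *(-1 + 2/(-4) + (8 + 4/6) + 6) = -79/572544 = -0.00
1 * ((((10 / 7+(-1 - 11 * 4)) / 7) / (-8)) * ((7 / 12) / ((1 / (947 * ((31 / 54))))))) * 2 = 493.49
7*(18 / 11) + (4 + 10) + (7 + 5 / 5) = 33.45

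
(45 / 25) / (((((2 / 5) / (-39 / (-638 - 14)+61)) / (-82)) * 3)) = -4896753 / 652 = -7510.36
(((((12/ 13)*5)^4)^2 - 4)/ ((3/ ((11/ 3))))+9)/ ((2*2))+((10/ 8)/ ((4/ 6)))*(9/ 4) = 14781853369119431/ 234930447648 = 62920.13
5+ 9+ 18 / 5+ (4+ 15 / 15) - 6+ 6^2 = 52.60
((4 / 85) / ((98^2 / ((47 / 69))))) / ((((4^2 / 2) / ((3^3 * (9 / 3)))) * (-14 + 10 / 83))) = -0.00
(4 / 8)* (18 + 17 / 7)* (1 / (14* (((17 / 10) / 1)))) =715 / 1666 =0.43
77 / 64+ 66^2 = 278861 / 64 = 4357.20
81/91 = 0.89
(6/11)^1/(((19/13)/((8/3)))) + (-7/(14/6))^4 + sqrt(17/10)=sqrt(170)/10 + 17137/209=83.30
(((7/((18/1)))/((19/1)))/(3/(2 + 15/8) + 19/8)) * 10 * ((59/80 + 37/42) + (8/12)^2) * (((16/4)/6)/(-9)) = -322307/32452893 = -0.01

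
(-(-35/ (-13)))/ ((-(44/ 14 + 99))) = 49/ 1859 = 0.03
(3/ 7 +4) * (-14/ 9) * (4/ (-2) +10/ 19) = 1736/ 171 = 10.15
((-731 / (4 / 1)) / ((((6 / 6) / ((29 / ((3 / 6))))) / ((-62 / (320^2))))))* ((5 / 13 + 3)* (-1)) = -7228859 / 332800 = -21.72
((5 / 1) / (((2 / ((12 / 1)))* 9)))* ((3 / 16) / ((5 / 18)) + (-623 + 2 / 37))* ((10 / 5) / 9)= -102329 / 222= -460.94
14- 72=-58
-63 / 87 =-21 / 29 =-0.72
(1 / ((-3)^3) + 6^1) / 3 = 161 / 81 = 1.99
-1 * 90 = -90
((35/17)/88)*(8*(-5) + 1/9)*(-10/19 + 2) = -1.38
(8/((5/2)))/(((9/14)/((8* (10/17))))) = 3584/153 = 23.42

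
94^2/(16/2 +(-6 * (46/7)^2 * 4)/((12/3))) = -35.19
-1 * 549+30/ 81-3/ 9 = -14822/ 27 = -548.96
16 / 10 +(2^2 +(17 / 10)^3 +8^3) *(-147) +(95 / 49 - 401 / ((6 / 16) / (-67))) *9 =27844389061 / 49000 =568252.84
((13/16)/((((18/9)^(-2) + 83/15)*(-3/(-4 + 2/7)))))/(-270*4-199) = -845/6213382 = -0.00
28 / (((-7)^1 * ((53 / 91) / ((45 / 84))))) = -195 / 53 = -3.68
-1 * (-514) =514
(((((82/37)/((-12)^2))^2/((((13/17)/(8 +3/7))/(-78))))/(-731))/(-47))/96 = -99179/1606396603392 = -0.00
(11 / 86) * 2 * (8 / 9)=88 / 387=0.23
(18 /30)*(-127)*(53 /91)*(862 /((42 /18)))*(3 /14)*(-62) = 4856376114 /22295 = 217823.55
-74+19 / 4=-69.25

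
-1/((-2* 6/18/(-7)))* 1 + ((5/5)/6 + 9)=-4/3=-1.33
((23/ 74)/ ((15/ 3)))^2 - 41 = -5612371/ 136900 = -41.00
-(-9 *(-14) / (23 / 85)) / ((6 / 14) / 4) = -99960 / 23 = -4346.09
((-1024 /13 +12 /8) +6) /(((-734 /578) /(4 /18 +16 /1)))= 39092741 /42939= 910.43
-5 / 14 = -0.36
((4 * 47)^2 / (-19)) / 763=-35344 / 14497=-2.44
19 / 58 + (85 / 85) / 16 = 0.39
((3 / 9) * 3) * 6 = 6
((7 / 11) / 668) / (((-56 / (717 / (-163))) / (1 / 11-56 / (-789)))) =0.00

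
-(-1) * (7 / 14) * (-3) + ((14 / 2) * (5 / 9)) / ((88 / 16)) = -157 / 198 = -0.79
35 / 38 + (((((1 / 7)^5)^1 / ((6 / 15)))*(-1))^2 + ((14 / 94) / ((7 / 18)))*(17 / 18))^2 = 56363342755893352064051 / 53583379340433172703536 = 1.05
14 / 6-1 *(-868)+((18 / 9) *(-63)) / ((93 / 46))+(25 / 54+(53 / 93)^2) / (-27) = 1132093691 / 1401138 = 807.98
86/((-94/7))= -6.40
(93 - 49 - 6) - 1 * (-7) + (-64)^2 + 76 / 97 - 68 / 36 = 3614128 / 873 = 4139.89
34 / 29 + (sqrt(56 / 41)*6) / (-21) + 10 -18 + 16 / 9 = -1318 / 261 -4*sqrt(574) / 287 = -5.38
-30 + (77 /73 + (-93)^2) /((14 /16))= 5036302 /511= 9855.78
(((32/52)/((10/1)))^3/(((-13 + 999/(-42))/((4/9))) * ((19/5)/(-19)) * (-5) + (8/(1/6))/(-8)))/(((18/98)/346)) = -60763136/12286447875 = -0.00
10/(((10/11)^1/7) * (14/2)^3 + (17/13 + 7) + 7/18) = 5148/27409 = 0.19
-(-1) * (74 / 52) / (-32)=-37 / 832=-0.04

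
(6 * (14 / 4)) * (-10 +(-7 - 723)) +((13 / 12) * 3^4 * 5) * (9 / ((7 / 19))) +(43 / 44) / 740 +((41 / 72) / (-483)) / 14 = -597180980461 / 123846030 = -4821.96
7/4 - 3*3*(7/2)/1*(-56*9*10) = 635047/4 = 158761.75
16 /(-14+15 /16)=-256 /209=-1.22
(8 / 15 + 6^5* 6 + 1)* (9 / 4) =2099589 / 20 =104979.45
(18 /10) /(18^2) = 1 /180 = 0.01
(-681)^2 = 463761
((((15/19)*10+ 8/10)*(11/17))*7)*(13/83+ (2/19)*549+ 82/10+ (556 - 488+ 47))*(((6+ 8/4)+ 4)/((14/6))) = 467203319352/12734275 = 36688.65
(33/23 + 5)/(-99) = -148/2277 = -0.06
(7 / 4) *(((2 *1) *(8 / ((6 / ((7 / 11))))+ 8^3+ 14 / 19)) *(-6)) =-2254126 / 209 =-10785.29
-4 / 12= -1 / 3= -0.33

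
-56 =-56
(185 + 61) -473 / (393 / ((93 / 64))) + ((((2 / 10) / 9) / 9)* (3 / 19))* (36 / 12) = 1750878239 / 7168320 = 244.25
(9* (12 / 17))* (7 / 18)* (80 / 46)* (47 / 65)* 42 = 663264 / 5083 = 130.49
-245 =-245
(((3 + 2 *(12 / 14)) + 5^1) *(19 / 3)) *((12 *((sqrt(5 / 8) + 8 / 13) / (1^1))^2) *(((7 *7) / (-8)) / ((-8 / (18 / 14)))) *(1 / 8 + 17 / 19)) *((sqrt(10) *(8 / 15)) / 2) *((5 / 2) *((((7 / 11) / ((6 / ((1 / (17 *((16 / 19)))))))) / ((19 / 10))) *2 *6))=81375 / 1144 + 22085175 *sqrt(10) / 951808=144.51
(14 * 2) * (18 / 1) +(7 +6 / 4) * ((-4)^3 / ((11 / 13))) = -1528 / 11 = -138.91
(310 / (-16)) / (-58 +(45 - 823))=155 / 6688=0.02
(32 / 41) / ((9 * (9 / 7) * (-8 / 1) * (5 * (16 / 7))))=-49 / 66420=-0.00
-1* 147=-147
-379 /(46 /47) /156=-17813 /7176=-2.48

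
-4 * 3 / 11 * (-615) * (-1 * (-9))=66420 / 11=6038.18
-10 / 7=-1.43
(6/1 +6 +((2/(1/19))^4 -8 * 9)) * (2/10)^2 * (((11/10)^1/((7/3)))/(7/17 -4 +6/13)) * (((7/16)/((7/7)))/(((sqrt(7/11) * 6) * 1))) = -1149.44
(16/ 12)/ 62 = 2/ 93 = 0.02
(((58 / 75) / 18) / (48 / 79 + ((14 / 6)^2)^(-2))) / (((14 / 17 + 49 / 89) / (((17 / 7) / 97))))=2887413739 / 2365556685525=0.00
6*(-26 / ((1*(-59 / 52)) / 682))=93769.22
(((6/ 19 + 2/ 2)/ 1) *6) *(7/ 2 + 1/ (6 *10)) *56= 29540/ 19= 1554.74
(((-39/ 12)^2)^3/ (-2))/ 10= -4826809/ 81920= -58.92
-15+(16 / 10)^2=-311 / 25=-12.44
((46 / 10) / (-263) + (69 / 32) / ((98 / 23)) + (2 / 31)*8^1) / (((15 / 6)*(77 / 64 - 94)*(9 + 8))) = -256879054 / 1008360390275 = -0.00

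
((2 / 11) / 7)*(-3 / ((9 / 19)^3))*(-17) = 233206 / 18711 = 12.46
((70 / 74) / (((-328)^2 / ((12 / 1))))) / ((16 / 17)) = 1785 / 15922432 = 0.00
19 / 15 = 1.27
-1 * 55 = -55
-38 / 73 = -0.52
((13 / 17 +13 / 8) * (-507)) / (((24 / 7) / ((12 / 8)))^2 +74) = -2691325 / 175984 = -15.29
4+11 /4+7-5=35 /4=8.75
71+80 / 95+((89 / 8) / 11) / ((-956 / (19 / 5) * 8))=4593356671 / 63937280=71.84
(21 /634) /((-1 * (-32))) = 21 /20288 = 0.00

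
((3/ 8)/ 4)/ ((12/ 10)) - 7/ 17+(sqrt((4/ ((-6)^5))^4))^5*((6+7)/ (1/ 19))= -4372091646786173492870623990378393/ 13104230610753048926289914329300992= -0.33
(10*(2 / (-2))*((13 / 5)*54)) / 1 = -1404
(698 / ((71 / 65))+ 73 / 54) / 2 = 2455163 / 7668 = 320.18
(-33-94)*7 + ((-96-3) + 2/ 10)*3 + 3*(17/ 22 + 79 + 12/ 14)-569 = -1512.51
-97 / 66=-1.47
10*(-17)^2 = 2890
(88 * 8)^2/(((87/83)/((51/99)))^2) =8154812416/68121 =119710.70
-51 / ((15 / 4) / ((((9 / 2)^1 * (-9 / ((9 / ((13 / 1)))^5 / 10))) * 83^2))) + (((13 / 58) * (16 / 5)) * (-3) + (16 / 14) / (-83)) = 14652981107997892 / 61414605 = 238591147.95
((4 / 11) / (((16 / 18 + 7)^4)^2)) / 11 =172186884 / 78136177280737081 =0.00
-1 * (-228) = 228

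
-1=-1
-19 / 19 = -1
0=0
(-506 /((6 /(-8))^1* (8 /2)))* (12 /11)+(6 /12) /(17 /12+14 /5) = 46582 /253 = 184.12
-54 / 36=-3 / 2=-1.50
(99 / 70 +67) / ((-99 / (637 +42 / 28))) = -6115553 / 13860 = -441.24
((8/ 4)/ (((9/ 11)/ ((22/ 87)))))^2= 234256/ 613089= 0.38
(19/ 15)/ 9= 19/ 135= 0.14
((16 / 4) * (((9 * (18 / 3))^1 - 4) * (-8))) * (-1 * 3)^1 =4800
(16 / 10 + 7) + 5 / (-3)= 6.93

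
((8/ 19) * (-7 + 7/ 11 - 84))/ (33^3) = -7952/ 7510833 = -0.00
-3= -3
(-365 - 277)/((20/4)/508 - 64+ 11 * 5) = 326136/4567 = 71.41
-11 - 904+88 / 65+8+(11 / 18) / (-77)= -7417307 / 8190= -905.65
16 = 16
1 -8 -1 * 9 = -16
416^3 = 71991296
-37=-37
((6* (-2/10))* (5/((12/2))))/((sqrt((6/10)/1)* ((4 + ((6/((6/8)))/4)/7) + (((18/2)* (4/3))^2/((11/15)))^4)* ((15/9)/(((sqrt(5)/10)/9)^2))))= -102487* sqrt(15)/1234235588069763000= -0.00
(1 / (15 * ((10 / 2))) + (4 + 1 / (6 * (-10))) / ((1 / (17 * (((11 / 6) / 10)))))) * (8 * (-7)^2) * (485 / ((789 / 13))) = 2764501649 / 71010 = 38931.16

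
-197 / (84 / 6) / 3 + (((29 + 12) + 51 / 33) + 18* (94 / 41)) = 1498753 / 18942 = 79.12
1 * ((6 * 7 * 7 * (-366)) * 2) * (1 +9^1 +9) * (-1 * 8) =32711616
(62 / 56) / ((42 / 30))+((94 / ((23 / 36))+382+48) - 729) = -681063 / 4508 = -151.08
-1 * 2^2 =-4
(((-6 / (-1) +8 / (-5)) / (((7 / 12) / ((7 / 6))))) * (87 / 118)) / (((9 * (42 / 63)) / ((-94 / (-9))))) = 29986 / 2655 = 11.29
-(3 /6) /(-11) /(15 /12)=2 /55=0.04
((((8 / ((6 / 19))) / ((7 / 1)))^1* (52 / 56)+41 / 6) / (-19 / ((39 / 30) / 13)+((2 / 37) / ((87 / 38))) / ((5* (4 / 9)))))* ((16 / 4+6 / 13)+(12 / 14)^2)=-8870195925 / 31815192409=-0.28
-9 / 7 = -1.29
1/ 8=0.12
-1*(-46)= 46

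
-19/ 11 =-1.73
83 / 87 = 0.95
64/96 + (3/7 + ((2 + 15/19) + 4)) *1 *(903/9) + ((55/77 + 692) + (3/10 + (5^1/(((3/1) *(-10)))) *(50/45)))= 1417.71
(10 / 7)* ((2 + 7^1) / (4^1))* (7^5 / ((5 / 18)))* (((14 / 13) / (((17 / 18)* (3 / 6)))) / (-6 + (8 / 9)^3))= -35727715548 / 426751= -83720.29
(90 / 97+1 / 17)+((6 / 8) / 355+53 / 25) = 3.11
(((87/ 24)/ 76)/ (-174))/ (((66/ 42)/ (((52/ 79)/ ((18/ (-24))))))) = 91/ 594396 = 0.00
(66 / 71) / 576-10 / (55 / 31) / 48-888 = -66587371 / 74976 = -888.12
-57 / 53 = -1.08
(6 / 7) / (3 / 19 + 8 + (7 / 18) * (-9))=0.18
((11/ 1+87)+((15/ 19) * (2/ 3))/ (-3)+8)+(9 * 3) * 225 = 352307/ 57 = 6180.82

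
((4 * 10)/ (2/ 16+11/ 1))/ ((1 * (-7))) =-320/ 623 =-0.51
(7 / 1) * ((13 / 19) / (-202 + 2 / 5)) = -65 / 2736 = -0.02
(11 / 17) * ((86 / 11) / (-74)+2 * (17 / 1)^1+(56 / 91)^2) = 2357403 / 106301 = 22.18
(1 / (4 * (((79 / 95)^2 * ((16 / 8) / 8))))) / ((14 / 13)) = 117325 / 87374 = 1.34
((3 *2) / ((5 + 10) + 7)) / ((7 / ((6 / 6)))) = 3 / 77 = 0.04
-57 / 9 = -19 / 3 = -6.33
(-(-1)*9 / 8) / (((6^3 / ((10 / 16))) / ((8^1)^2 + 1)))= 325 / 1536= 0.21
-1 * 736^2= -541696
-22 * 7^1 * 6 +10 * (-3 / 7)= -6498 / 7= -928.29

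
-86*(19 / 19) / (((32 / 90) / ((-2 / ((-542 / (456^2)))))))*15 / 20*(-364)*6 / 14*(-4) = -23537835360 / 271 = -86855481.03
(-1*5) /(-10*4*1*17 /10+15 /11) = 55 /733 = 0.08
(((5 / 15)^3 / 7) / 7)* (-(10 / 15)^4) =-16 / 107163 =-0.00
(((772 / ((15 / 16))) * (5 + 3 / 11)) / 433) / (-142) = -358208 / 5072595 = -0.07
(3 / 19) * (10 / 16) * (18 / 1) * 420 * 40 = 567000 / 19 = 29842.11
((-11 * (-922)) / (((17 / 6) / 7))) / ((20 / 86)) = 9158226 / 85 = 107743.84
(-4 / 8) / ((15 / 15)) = -1 / 2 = -0.50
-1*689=-689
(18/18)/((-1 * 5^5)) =-1/3125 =-0.00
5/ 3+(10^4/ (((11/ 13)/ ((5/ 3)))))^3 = 274625000000059895/ 35937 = 7641845451764.47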